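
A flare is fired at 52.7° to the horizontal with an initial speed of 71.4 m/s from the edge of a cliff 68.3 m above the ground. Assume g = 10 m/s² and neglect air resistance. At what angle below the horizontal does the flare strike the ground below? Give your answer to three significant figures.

57.4°

v_x = 71.4 cos 52.7° = 43.27 m/s.
At impact |v_y| = √(v_y0² + 2 g h) = √(56.80² + 2×10×68.3) = 67.77 m/s.
Angle below horizontal = arctan(|v_y| / v_x) = arctan(67.77 / 43.27) = 57.4°.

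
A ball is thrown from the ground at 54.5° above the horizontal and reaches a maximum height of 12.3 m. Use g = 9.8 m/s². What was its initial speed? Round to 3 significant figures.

19.1 m/s

At maximum height v_y = 0, so (v₀ sin θ)² = 2 g H.
v₀ sin 54.5° = √(2 × 9.8 × 12.3) = 15.53 m/s.
v₀ = 15.53 / sin 54.5° = 15.53 / 0.8141 = 19.1 m/s.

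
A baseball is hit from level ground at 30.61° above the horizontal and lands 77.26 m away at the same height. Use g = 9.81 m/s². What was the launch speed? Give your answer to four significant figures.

29.41 m/s

On level ground, R = v₀² sin(2θ) / g, so v₀ = √(R g / sin 2θ).
sin(2 × 30.61°) = 0.8765.
v₀ = √(77.26 × 9.81 / 0.8765) = √864.71 = 29.41 m/s.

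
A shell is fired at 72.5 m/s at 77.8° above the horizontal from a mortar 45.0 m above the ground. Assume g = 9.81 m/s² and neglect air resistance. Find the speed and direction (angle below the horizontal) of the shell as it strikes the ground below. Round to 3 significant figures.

v_x = 72.5 cos 77.8° = 15.32 m/s (constant).
|v_y| at impact = √((70.86)² + 2×9.81×45.0) = 76.84 m/s.
Speed = √(15.32² + 76.84²) = 78.4 m/s; angle = arctan(76.84/15.32) = 78.7° below horizontal.

78.4 m/s at 78.7° below the horizontal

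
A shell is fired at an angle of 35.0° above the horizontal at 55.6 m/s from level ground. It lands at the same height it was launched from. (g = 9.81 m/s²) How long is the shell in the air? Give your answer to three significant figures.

6.50 s

Vertical component: v_y = 55.6 sin 35.0° = 31.89 m/s.
For a projectile landing at launch height, time of flight is t = 2 v_y / g = 2 × 31.89 / 9.81 = 6.50 s.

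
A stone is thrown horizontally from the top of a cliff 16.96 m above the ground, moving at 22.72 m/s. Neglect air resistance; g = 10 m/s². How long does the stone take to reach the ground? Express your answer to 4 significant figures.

The horizontal speed doesn't affect the fall. With v_y0 = 0, h = ½ g t².
t = √(2 × 16.96 / 10) = √3.3920 = 1.842 s.

1.842 s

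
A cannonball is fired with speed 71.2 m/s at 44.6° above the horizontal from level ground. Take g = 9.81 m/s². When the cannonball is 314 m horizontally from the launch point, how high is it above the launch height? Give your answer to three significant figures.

121 m

v_x = 71.2 cos 44.6° = 50.70 m/s, v_y0 = 71.2 sin 44.6° = 49.99 m/s.
Time to reach x = 314 m: t = x / v_x = 314 / 50.70 = 6.193 s.
y = v_y0 t − ½ g t² = 49.99×6.193 − 4.905×6.193² = 121 m.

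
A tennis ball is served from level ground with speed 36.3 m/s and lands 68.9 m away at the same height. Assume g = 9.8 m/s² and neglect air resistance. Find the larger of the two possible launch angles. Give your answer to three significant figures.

74.6°

Level-ground range: R = v₀² sin(2θ)/g ⇒ sin 2θ = R g / v₀² = 68.9×9.8/36.3² = 0.5124.
2θ = arcsin(0.5124) = 30.82° or 180° − 30.82° = 149.18°.
So θ = 15.4° or θ = 74.6°.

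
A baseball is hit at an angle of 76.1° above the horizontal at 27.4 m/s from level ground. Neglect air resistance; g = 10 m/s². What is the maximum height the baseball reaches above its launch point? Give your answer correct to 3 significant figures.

35.4 m

Vertical component of launch velocity: v_y = 27.4 sin 76.1° = 26.60 m/s.
At the highest point the vertical velocity is zero, so v_y² = 2 g h_max.
h_max = (26.60)² / (2 × 10) = 707.6 / 20.00 = 35.4 m.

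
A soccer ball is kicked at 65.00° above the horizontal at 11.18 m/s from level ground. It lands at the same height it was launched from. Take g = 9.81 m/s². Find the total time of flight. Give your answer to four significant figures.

2.066 s

Vertical component: v_y = 11.18 sin 65.00° = 10.133 m/s.
For a projectile landing at launch height, time of flight is t = 2 v_y / g = 2 × 10.133 / 9.81 = 2.066 s.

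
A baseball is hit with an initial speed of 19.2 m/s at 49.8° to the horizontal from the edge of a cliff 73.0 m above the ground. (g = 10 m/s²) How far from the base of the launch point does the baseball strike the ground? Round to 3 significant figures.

68.9 m

Components: v_x = 19.2 cos 49.8° = 12.39 m/s, v_y = 19.2 sin 49.8° = 14.66 m/s.
Vertical: 0 = 73.0 + 14.66 t − ½(10) t² ⇒ 5.000 t² − 14.66 t − 73.0 = 0.
t = [14.66 + √(214.9 + 1460)] / 10.00 = 5.559 s.
Horizontal: R = v_x · t = 12.39 × 5.559 = 68.9 m.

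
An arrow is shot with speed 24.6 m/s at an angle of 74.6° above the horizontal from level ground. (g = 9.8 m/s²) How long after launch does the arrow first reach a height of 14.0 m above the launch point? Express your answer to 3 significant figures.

v_y0 = 24.6 sin 74.6° = 23.72 m/s.
Set y = v_y0 t − ½ g t² = 14.0: 4.900 t² − 23.72 t + 14.0 = 0.
t = [23.72 ± √(562.6 − 274.4)] / 9.8 = (23.72 ± 16.98) / 9.8, giving t = 0.688 s or t = 4.15 s.
The arrow is on the way up at the first time, so t = 0.688 s.

0.688 s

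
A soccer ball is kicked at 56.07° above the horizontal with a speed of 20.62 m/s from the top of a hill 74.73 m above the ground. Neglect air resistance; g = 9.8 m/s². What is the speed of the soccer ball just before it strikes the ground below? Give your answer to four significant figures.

v_x = 20.62 cos 56.07° = 11.510 m/s is unchanged throughout.
For the vertical component, v_y² = v_y0² + 2 g h = (17.109)² + 2×9.8×74.73 = 1757.4, so |v_y| = 41.921 m/s.
Impact speed = √(v_x² + v_y²) = √(132.48 + 1757.4) = 43.47 m/s.

43.47 m/s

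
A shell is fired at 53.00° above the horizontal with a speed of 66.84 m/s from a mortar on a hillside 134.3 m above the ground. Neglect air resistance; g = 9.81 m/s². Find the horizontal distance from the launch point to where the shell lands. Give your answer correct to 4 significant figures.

522.6 m

Components: v_x = 66.84 cos 53.00° = 40.225 m/s, v_y = 66.84 sin 53.00° = 53.381 m/s.
Vertical: 0 = 134.3 + 53.381 t − ½(9.81) t² ⇒ 4.905 t² − 53.381 t − 134.3 = 0.
t = [53.381 + √(2849.5 + 2635.0)] / 9.810 = 12.991 s.
Horizontal: R = v_x · t = 40.225 × 12.991 = 522.6 m.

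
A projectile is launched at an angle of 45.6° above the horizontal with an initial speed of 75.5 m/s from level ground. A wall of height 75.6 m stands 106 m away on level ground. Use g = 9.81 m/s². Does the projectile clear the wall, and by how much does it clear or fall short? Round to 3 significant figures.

Yes — it clears the wall by 12.9 m.

v_x = 75.5 cos 45.6° = 52.82 m/s; v_y0 = 75.5 sin 45.6° = 53.94 m/s.
Time to reach the wall: t = 106 / 52.82 = 2.007 s.
Height at that point: y = 53.94×2.007 − 4.905×2.007² = 88.50 m.
That is 88.50 − 75.6 = 12.9 m above the top of the wall, so the projectile clears it.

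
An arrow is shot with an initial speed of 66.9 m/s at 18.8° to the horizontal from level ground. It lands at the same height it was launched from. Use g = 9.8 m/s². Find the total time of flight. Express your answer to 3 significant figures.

Vertical component: v_y = 66.9 sin 18.8° = 21.56 m/s.
For a projectile landing at launch height, time of flight is t = 2 v_y / g = 2 × 21.56 / 9.8 = 4.40 s.

4.40 s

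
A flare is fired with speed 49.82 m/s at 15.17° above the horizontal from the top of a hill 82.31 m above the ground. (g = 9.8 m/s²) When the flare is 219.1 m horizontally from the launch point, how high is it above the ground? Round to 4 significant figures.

v_x = 49.82 cos 15.17° = 48.084 m/s, v_y0 = 49.82 sin 15.17° = 13.037 m/s.
Time to reach x = 219.1 m: t = x / v_x = 219.1 / 48.084 = 4.5566 s.
y = 82.31 + v_y0 t − ½ g t² = 82.31 + 13.037×4.5566 − 4.900×4.5566² = 39.98 m.

39.98 m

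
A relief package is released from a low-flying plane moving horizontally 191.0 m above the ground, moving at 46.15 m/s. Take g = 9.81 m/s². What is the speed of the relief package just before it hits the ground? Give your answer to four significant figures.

76.66 m/s

Fall time: t = √(2 × 191.0 / 9.81) = 6.2402 s.
At impact: v_x = 46.15 m/s (unchanged), v_y = g t = 9.81 × 6.2402 = 61.216 m/s.
Speed = √(v_x² + v_y²) = √(2129.8 + 3747.4) = 76.66 m/s.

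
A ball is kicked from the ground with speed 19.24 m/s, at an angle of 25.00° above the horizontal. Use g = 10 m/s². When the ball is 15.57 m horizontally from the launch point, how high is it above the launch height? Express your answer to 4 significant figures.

3.274 m

v_x = 19.24 cos 25.00° = 17.437 m/s, v_y0 = 19.24 sin 25.00° = 8.1312 m/s.
Time to reach x = 15.57 m: t = x / v_x = 15.57 / 17.437 = 0.89293 s.
y = v_y0 t − ½ g t² = 8.1312×0.89293 − 5.000×0.89293² = 3.274 m.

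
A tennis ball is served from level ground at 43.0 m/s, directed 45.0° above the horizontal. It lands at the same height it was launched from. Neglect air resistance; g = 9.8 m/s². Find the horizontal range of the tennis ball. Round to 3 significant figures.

189 m

Components: v_x = 43.0 cos 45.0° = 30.41 m/s, v_y = 43.0 sin 45.0° = 30.41 m/s.
Time of flight (same landing height): t = 2 v_y / g = 2 × 30.41 / 9.8 = 6.206 s.
Range: R = v_x · t = 30.41 × 6.206 = 189 m.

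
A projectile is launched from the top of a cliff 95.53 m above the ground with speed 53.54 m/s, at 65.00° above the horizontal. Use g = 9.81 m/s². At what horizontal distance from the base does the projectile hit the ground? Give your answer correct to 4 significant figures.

Components: v_x = 53.54 cos 65.00° = 22.627 m/s, v_y = 53.54 sin 65.00° = 48.524 m/s.
Vertical: 0 = 95.53 + 48.524 t − ½(9.81) t² ⇒ 4.905 t² − 48.524 t − 95.53 = 0.
t = [48.524 + √(2354.6 + 1874.3)] / 9.810 = 11.575 s.
Horizontal: R = v_x · t = 22.627 × 11.575 = 261.9 m.

261.9 m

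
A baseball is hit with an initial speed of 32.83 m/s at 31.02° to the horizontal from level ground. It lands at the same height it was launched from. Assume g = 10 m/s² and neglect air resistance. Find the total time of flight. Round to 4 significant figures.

3.384 s

Vertical component: v_y = 32.83 sin 31.02° = 16.919 m/s.
For a projectile landing at launch height, time of flight is t = 2 v_y / g = 2 × 16.919 / 10 = 3.384 s.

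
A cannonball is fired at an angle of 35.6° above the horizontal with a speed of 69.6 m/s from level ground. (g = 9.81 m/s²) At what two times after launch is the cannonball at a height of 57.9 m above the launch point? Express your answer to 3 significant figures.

1.84 s and 6.42 s

v_y0 = 69.6 sin 35.6° = 40.52 m/s.
Set y = v_y0 t − ½ g t² = 57.9: 4.905 t² − 40.52 t + 57.9 = 0.
t = [40.52 ± √(1642 − 1136)] / 9.81 = (40.52 ± 22.49) / 9.81, giving t = 1.84 s or t = 6.42 s.
So the cannonball is at 57.9 m at t = 1.84 s (rising) and t = 6.42 s (falling).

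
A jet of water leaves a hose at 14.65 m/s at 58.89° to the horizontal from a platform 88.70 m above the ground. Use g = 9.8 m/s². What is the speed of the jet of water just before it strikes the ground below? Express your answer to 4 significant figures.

v_x = 14.65 cos 58.89° = 7.5694 m/s is unchanged throughout.
For the vertical component, v_y² = v_y0² + 2 g h = (12.543)² + 2×9.8×88.70 = 1895.8, so |v_y| = 43.541 m/s.
Impact speed = √(v_x² + v_y²) = √(57.296 + 1895.8) = 44.19 m/s.

44.19 m/s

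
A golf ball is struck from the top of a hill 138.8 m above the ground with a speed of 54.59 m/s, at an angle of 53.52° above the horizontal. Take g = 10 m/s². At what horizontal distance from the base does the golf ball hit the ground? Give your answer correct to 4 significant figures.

365.0 m

Components: v_x = 54.59 cos 53.52° = 32.456 m/s, v_y = 54.59 sin 53.52° = 43.894 m/s.
Vertical: 0 = 138.8 + 43.894 t − ½(10) t² ⇒ 5.000 t² − 43.894 t − 138.8 = 0.
t = [43.894 + √(1926.7 + 2776.0)] / 10.00 = 11.247 s.
Horizontal: R = v_x · t = 32.456 × 11.247 = 365.0 m.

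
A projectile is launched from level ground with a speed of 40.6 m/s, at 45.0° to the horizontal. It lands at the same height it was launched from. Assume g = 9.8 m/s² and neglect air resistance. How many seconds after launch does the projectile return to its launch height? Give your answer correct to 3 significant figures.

Vertical component: v_y = 40.6 sin 45.0° = 28.71 m/s.
For a projectile landing at launch height, time of flight is t = 2 v_y / g = 2 × 28.71 / 9.8 = 5.86 s.

5.86 s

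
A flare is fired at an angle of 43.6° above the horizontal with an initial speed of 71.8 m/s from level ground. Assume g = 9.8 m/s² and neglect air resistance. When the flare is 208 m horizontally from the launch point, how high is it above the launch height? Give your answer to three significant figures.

120 m

v_x = 71.8 cos 43.6° = 52.00 m/s, v_y0 = 71.8 sin 43.6° = 49.51 m/s.
Time to reach x = 208 m: t = x / v_x = 208 / 52.00 = 4.000 s.
y = v_y0 t − ½ g t² = 49.51×4.000 − 4.900×4.000² = 120 m.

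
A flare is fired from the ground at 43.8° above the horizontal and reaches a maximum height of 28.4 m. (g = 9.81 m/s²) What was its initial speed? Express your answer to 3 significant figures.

34.1 m/s

At maximum height v_y = 0, so (v₀ sin θ)² = 2 g H.
v₀ sin 43.8° = √(2 × 9.81 × 28.4) = 23.61 m/s.
v₀ = 23.61 / sin 43.8° = 23.61 / 0.6921 = 34.1 m/s.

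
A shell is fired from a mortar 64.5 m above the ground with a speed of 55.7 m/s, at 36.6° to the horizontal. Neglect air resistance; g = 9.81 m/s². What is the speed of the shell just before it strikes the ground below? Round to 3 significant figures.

66.1 m/s

v_x = 55.7 cos 36.6° = 44.72 m/s is unchanged throughout.
For the vertical component, v_y² = v_y0² + 2 g h = (33.21)² + 2×9.81×64.5 = 2368, so |v_y| = 48.66 m/s.
Impact speed = √(v_x² + v_y²) = √(2000 + 2368) = 66.1 m/s.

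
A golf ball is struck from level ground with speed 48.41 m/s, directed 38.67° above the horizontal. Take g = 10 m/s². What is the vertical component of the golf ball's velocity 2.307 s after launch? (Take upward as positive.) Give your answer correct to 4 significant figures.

7.178 m/s

Initial vertical component: v_y0 = 48.41 sin 38.67° = 30.248 m/s.
v_y(t) = v_y0 − g t = 30.248 − 10 × 2.307 = 7.178 m/s.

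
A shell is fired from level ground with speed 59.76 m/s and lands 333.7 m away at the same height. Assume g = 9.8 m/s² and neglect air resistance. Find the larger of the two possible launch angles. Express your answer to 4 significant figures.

56.85°

Level-ground range: R = v₀² sin(2θ)/g ⇒ sin 2θ = R g / v₀² = 333.7×9.8/59.76² = 0.9157.
2θ = arcsin(0.9157) = 66.305° or 180° − 66.305° = 113.695°.
So θ = 33.15° or θ = 56.85°.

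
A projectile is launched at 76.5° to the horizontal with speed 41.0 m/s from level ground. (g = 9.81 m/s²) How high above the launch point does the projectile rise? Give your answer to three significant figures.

Vertical component of launch velocity: v_y = 41.0 sin 76.5° = 39.87 m/s.
At the highest point the vertical velocity is zero, so v_y² = 2 g h_max.
h_max = (39.87)² / (2 × 9.81) = 1590 / 19.62 = 81.0 m.

81.0 m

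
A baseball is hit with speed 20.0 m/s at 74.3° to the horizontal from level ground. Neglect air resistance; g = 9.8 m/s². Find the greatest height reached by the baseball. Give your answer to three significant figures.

Vertical component of launch velocity: v_y = 20.0 sin 74.3° = 19.25 m/s.
At the highest point the vertical velocity is zero, so v_y² = 2 g h_max.
h_max = (19.25)² / (2 × 9.8) = 370.6 / 19.60 = 18.9 m.

18.9 m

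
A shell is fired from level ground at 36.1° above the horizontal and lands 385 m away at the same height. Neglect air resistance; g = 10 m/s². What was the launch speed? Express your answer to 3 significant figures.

63.6 m/s

On level ground, R = v₀² sin(2θ) / g, so v₀ = √(R g / sin 2θ).
sin(2 × 36.1°) = 0.9521.
v₀ = √(385 × 10 / 0.9521) = √4044 = 63.6 m/s.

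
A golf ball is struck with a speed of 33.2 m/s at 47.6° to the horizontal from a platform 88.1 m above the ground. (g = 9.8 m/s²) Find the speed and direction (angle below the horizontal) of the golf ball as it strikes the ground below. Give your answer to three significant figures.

v_x = 33.2 cos 47.6° = 22.39 m/s (constant).
|v_y| at impact = √((24.52)² + 2×9.8×88.1) = 48.25 m/s.
Speed = √(22.39² + 48.25²) = 53.2 m/s; angle = arctan(48.25/22.39) = 65.1° below horizontal.

53.2 m/s at 65.1° below the horizontal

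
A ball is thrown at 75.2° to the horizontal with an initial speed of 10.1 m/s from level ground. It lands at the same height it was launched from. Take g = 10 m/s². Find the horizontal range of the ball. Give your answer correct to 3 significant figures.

For level ground, R = v₀² sin(2θ) / g.
sin(2 × 75.2°) = sin 150.4° = 0.4939.
R = (10.1)² × 0.4939 / 10 = 5.04 m.

5.04 m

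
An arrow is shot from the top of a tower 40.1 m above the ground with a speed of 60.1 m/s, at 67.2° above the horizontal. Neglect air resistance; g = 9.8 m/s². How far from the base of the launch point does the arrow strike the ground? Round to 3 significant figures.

279 m

Components: v_x = 60.1 cos 67.2° = 23.29 m/s, v_y = 60.1 sin 67.2° = 55.40 m/s.
Vertical: 0 = 40.1 + 55.40 t − ½(9.8) t² ⇒ 4.900 t² − 55.40 t − 40.1 = 0.
t = [55.40 + √(3069 + 786.0)] / 9.800 = 11.99 s.
Horizontal: R = v_x · t = 23.29 × 11.99 = 279 m.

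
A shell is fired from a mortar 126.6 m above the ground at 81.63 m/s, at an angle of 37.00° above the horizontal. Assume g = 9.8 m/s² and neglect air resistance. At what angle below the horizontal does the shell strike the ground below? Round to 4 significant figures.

47.02°

v_x = 81.63 cos 37.00° = 65.193 m/s.
At impact |v_y| = √(v_y0² + 2 g h) = √(49.126² + 2×9.8×126.6) = 69.962 m/s.
Angle below horizontal = arctan(|v_y| / v_x) = arctan(69.962 / 65.193) = 47.02°.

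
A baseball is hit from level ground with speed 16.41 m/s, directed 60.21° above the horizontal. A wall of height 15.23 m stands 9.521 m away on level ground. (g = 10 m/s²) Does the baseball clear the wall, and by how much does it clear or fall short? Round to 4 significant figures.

No — it falls 5.418 m short of clearing the wall.

v_x = 16.41 cos 60.21° = 8.1529 m/s; v_y0 = 16.41 sin 60.21° = 14.241 m/s.
Time to reach the wall: t = 9.521 / 8.1529 = 1.1678 s.
Height at that point: y = 14.241×1.1678 − 5.000×1.1678² = 9.8119 m.
That is 15.23 − 9.8119 = 5.418 m below the top of the wall, so the baseball does not clear it.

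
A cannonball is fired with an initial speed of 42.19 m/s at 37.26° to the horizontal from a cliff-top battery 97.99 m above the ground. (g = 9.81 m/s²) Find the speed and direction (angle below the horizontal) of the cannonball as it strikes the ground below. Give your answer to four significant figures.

v_x = 42.19 cos 37.26° = 33.579 m/s (constant).
|v_y| at impact = √((25.543)² + 2×9.81×97.99) = 50.745 m/s.
Speed = √(33.579² + 50.745²) = 60.85 m/s; angle = arctan(50.745/33.579) = 56.51° below horizontal.

60.85 m/s at 56.51° below the horizontal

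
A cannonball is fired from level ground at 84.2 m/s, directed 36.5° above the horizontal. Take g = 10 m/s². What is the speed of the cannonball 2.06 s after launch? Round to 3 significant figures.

73.8 m/s

v_x = 84.2 cos 36.5° = 67.68 m/s (constant).
v_y(t) = 84.2 sin 36.5° − g t = 50.08 − 10 × 2.06 = 29.48 m/s.
Speed = √(v_x² + v_y²) = √(4581 + 869.1) = 73.8 m/s.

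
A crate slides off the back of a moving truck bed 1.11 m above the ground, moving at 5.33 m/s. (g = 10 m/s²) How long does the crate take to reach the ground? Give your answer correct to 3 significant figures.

The horizontal speed doesn't affect the fall. With v_y0 = 0, h = ½ g t².
t = √(2 × 1.11 / 10) = √0.2220 = 0.471 s.

0.471 s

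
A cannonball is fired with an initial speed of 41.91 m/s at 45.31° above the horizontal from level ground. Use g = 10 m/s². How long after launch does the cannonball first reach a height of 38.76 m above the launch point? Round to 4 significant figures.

1.919 s

v_y0 = 41.91 sin 45.31° = 29.795 m/s.
Set y = v_y0 t − ½ g t² = 38.76: 5.000 t² − 29.795 t + 38.76 = 0.
t = [29.795 ± √(887.74 − 775.20)] / 10 = (29.795 ± 10.608) / 10, giving t = 1.919 s or t = 4.040 s.
The cannonball is on the way up at the first time, so t = 1.919 s.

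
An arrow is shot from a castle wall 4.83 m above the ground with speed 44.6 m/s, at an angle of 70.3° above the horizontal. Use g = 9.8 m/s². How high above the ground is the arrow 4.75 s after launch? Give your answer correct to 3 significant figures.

93.7 m

v_y0 = 44.6 sin 70.3° = 41.99 m/s.
y(t) = 4.83 + v_y0 t − ½ g t² = 4.83 + 41.99×4.75 − ½×9.8×4.75² = 93.7 m.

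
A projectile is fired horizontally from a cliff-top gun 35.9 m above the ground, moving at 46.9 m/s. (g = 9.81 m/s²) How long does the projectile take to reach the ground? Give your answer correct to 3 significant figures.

The horizontal speed doesn't affect the fall. With v_y0 = 0, h = ½ g t².
t = √(2 × 35.9 / 9.81) = √7.319 = 2.71 s.

2.71 s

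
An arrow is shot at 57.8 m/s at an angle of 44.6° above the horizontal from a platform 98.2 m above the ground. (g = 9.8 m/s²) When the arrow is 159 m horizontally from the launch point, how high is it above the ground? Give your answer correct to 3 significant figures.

182 m

v_x = 57.8 cos 44.6° = 41.16 m/s, v_y0 = 57.8 sin 44.6° = 40.58 m/s.
Time to reach x = 159 m: t = x / v_x = 159 / 41.16 = 3.863 s.
y = 98.2 + v_y0 t − ½ g t² = 98.2 + 40.58×3.863 − 4.900×3.863² = 182 m.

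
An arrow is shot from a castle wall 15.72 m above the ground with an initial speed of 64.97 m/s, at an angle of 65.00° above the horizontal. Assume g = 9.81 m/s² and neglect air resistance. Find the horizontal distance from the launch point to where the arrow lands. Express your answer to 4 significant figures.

Components: v_x = 64.97 cos 65.00° = 27.458 m/s, v_y = 64.97 sin 65.00° = 58.883 m/s.
Vertical: 0 = 15.72 + 58.883 t − ½(9.81) t² ⇒ 4.905 t² − 58.883 t − 15.72 = 0.
t = [58.883 + √(3467.2 + 308.43)] / 9.810 = 12.266 s.
Horizontal: R = v_x · t = 27.458 × 12.266 = 336.8 m.

336.8 m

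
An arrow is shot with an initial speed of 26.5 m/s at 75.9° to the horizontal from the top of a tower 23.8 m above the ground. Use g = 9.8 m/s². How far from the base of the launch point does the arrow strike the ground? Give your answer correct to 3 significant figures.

39.0 m

Components: v_x = 26.5 cos 75.9° = 6.456 m/s, v_y = 26.5 sin 75.9° = 25.70 m/s.
Vertical: 0 = 23.8 + 25.70 t − ½(9.8) t² ⇒ 4.900 t² − 25.70 t − 23.8 = 0.
t = [25.70 + √(660.5 + 466.5)] / 9.800 = 6.048 s.
Horizontal: R = v_x · t = 6.456 × 6.048 = 39.0 m.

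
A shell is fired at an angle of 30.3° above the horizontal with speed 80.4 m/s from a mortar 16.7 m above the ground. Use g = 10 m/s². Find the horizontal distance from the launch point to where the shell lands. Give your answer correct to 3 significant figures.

590 m

Components: v_x = 80.4 cos 30.3° = 69.42 m/s, v_y = 80.4 sin 30.3° = 40.56 m/s.
Vertical: 0 = 16.7 + 40.56 t − ½(10) t² ⇒ 5.000 t² − 40.56 t − 16.7 = 0.
t = [40.56 + √(1645 + 334.0)] / 10.00 = 8.505 s.
Horizontal: R = v_x · t = 69.42 × 8.505 = 590 m.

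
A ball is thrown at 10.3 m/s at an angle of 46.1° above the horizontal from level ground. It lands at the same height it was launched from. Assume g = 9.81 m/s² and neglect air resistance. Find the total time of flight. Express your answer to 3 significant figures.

1.51 s

Vertical component: v_y = 10.3 sin 46.1° = 7.422 m/s.
For a projectile landing at launch height, time of flight is t = 2 v_y / g = 2 × 7.422 / 9.81 = 1.51 s.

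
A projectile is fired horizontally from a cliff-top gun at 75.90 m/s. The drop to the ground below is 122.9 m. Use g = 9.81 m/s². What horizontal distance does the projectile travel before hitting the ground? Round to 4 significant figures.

379.9 m

Initial vertical velocity is zero, so the fall time comes from h = ½ g t²: t = √(2 × 122.9 / 9.81) = 5.0056 s.
Horizontal motion is uniform at 75.90 m/s, so x = 75.90 × 5.0056 = 379.9 m.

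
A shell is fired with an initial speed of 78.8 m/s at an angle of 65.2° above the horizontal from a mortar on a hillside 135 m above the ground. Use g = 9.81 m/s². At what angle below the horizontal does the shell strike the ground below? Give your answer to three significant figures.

v_x = 78.8 cos 65.2° = 33.05 m/s.
At impact |v_y| = √(v_y0² + 2 g h) = √(71.53² + 2×9.81×135) = 88.12 m/s.
Angle below horizontal = arctan(|v_y| / v_x) = arctan(88.12 / 33.05) = 69.4°.

69.4°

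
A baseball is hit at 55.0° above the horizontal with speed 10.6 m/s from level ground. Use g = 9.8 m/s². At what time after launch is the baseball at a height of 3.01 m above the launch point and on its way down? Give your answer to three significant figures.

v_y0 = 10.6 sin 55.0° = 8.683 m/s.
Set y = v_y0 t − ½ g t² = 3.01: 4.900 t² − 8.683 t + 3.01 = 0.
t = [8.683 ± √(75.39 − 59.00)] / 9.8 = (8.683 ± 4.048) / 9.8, giving t = 0.473 s or t = 1.30 s.
On the way down corresponds to the larger root: t = 1.30 s.

1.30 s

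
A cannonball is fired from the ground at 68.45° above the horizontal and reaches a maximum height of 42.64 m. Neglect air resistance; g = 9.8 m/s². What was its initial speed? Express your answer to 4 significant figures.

At maximum height v_y = 0, so (v₀ sin θ)² = 2 g H.
v₀ sin 68.45° = √(2 × 9.8 × 42.64) = 28.909 m/s.
v₀ = 28.909 / sin 68.45° = 28.909 / 0.9301 = 31.08 m/s.

31.08 m/s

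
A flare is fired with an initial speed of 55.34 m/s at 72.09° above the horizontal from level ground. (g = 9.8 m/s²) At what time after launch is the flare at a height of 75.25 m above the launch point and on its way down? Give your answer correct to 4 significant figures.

v_y0 = 55.34 sin 72.09° = 52.658 m/s.
Set y = v_y0 t − ½ g t² = 75.25: 4.900 t² − 52.658 t + 75.25 = 0.
t = [52.658 ± √(2772.9 − 1474.9)] / 9.8 = (52.658 ± 36.028) / 9.8, giving t = 1.697 s or t = 9.050 s.
On the way down corresponds to the larger root: t = 9.050 s.

9.050 s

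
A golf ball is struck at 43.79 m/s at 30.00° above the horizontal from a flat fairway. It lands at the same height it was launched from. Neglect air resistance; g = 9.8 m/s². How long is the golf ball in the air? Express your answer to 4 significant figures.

Vertical component: v_y = 43.79 sin 30.00° = 21.895 m/s.
For a projectile landing at launch height, time of flight is t = 2 v_y / g = 2 × 21.895 / 9.8 = 4.468 s.

4.468 s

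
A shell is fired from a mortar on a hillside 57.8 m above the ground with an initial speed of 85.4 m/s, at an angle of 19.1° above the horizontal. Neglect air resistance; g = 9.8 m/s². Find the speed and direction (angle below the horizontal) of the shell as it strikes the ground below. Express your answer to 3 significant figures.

91.8 m/s at 28.5° below the horizontal

v_x = 85.4 cos 19.1° = 80.70 m/s (constant).
|v_y| at impact = √((27.94)² + 2×9.8×57.8) = 43.74 m/s.
Speed = √(80.70² + 43.74²) = 91.8 m/s; angle = arctan(43.74/80.70) = 28.5° below horizontal.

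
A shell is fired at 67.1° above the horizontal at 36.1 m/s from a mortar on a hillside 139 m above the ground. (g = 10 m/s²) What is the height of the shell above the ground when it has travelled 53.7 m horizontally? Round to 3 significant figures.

v_x = 36.1 cos 67.1° = 14.05 m/s, v_y0 = 36.1 sin 67.1° = 33.25 m/s.
Time to reach x = 53.7 m: t = x / v_x = 53.7 / 14.05 = 3.822 s.
y = 139 + v_y0 t − ½ g t² = 139 + 33.25×3.822 − 5.000×3.822² = 193 m.

193 m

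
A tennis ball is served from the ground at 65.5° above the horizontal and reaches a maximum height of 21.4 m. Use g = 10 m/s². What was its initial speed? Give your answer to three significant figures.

At maximum height v_y = 0, so (v₀ sin θ)² = 2 g H.
v₀ sin 65.5° = √(2 × 10 × 21.4) = 20.69 m/s.
v₀ = 20.69 / sin 65.5° = 20.69 / 0.9100 = 22.7 m/s.

22.7 m/s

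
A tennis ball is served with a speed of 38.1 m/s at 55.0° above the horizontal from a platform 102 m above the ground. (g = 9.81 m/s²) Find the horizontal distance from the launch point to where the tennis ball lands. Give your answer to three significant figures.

Components: v_x = 38.1 cos 55.0° = 21.85 m/s, v_y = 38.1 sin 55.0° = 31.21 m/s.
Vertical: 0 = 102 + 31.21 t − ½(9.81) t² ⇒ 4.905 t² − 31.21 t − 102 = 0.
t = [31.21 + √(974.1 + 2001)] / 9.810 = 8.742 s.
Horizontal: R = v_x · t = 21.85 × 8.742 = 191 m.

191 m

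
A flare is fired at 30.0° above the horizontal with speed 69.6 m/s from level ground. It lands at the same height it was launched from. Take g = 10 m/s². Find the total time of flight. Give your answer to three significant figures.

Vertical component: v_y = 69.6 sin 30.0° = 34.80 m/s.
For a projectile landing at launch height, time of flight is t = 2 v_y / g = 2 × 34.80 / 10 = 6.96 s.

6.96 s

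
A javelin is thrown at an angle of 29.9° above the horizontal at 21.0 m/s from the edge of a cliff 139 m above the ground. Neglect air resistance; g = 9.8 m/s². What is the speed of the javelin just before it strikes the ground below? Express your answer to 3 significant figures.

v_x = 21.0 cos 29.9° = 18.20 m/s is unchanged throughout.
For the vertical component, v_y² = v_y0² + 2 g h = (10.47)² + 2×9.8×139 = 2834, so |v_y| = 53.24 m/s.
Impact speed = √(v_x² + v_y²) = √(331.2 + 2834) = 56.3 m/s.

56.3 m/s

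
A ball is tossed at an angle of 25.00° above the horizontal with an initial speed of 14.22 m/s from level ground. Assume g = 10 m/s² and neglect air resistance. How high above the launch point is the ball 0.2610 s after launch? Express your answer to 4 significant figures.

v_y0 = 14.22 sin 25.00° = 6.0096 m/s.
y(t) = v_y0 t − ½ g t² = 6.0096×0.2610 − 5.000×0.2610² = 1.228 m.

1.228 m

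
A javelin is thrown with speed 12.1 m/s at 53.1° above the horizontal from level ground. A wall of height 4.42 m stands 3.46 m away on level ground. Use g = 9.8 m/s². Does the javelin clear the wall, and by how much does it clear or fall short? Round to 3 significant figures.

No — it falls 0.923 m short of clearing the wall.

v_x = 12.1 cos 53.1° = 7.265 m/s; v_y0 = 12.1 sin 53.1° = 9.676 m/s.
Time to reach the wall: t = 3.46 / 7.265 = 0.4763 s.
Height at that point: y = 9.676×0.4763 − 4.900×0.4763² = 3.497 m.
That is 4.42 − 3.497 = 0.923 m below the top of the wall, so the javelin does not clear it.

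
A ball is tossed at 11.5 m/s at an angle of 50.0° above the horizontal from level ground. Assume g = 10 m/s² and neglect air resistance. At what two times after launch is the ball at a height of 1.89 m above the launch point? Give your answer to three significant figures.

0.250 s and 1.51 s

v_y0 = 11.5 sin 50.0° = 8.810 m/s.
Set y = v_y0 t − ½ g t² = 1.89: 5.000 t² − 8.810 t + 1.89 = 0.
t = [8.810 ± √(77.62 − 37.80)] / 10 = (8.810 ± 6.310) / 10, giving t = 0.250 s or t = 1.51 s.
So the ball is at 1.89 m at t = 0.250 s (rising) and t = 1.51 s (falling).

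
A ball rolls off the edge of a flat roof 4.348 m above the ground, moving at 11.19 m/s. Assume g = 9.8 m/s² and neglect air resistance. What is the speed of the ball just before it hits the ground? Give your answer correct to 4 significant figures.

14.51 m/s

Fall time: t = √(2 × 4.348 / 9.8) = 0.94199 s.
At impact: v_x = 11.19 m/s (unchanged), v_y = g t = 9.8 × 0.94199 = 9.2315 m/s.
Speed = √(v_x² + v_y²) = √(125.22 + 85.221) = 14.51 m/s.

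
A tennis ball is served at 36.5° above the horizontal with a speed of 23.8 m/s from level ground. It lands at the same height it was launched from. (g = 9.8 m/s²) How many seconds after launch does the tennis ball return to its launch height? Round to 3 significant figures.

2.89 s

Vertical component: v_y = 23.8 sin 36.5° = 14.16 m/s.
For a projectile landing at launch height, time of flight is t = 2 v_y / g = 2 × 14.16 / 9.8 = 2.89 s.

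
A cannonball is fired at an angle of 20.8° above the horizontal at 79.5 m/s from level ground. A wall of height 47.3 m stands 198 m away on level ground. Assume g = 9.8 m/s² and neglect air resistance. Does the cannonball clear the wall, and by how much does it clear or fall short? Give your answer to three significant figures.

v_x = 79.5 cos 20.8° = 74.32 m/s; v_y0 = 79.5 sin 20.8° = 28.23 m/s.
Time to reach the wall: t = 198 / 74.32 = 2.664 s.
Height at that point: y = 28.23×2.664 − 4.900×2.664² = 40.43 m.
That is 47.3 − 40.43 = 6.87 m below the top of the wall, so the cannonball does not clear it.

No — it falls 6.87 m short of clearing the wall.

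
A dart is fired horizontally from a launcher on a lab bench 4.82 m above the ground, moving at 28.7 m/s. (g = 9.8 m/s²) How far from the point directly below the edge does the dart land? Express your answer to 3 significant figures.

28.5 m

Initial vertical velocity is zero, so the fall time comes from h = ½ g t²: t = √(2 × 4.82 / 9.8) = 0.9918 s.
Horizontal motion is uniform at 28.7 m/s, so x = 28.7 × 0.9918 = 28.5 m.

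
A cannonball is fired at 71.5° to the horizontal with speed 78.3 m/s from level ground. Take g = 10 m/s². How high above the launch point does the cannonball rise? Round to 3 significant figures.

276 m

Vertical component of launch velocity: v_y = 78.3 sin 71.5° = 74.25 m/s.
At the highest point the vertical velocity is zero, so v_y² = 2 g h_max.
h_max = (74.25)² / (2 × 10) = 5513 / 20.00 = 276 m.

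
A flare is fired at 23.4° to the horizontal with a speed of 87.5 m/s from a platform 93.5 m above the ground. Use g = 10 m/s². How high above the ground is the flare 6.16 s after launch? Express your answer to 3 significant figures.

118 m

v_y0 = 87.5 sin 23.4° = 34.75 m/s.
y(t) = 93.5 + v_y0 t − ½ g t² = 93.5 + 34.75×6.16 − ½×10×6.16² = 118 m.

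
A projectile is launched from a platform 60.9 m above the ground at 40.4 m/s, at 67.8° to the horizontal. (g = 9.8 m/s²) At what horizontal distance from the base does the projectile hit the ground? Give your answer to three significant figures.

Components: v_x = 40.4 cos 67.8° = 15.26 m/s, v_y = 40.4 sin 67.8° = 37.41 m/s.
Vertical: 0 = 60.9 + 37.41 t − ½(9.8) t² ⇒ 4.900 t² − 37.41 t − 60.9 = 0.
t = [37.41 + √(1400 + 1194)] / 9.800 = 9.014 s.
Horizontal: R = v_x · t = 15.26 × 9.014 = 138 m.

138 m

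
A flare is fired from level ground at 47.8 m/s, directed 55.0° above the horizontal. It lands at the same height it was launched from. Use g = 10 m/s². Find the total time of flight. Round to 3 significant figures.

Vertical component: v_y = 47.8 sin 55.0° = 39.16 m/s.
For a projectile landing at launch height, time of flight is t = 2 v_y / g = 2 × 39.16 / 10 = 7.83 s.

7.83 s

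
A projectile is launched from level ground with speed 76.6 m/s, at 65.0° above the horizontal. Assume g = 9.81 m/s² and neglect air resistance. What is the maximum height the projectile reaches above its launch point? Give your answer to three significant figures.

246 m

Vertical component of launch velocity: v_y = 76.6 sin 65.0° = 69.42 m/s.
At the highest point the vertical velocity is zero, so v_y² = 2 g h_max.
h_max = (69.42)² / (2 × 9.81) = 4819 / 19.62 = 246 m.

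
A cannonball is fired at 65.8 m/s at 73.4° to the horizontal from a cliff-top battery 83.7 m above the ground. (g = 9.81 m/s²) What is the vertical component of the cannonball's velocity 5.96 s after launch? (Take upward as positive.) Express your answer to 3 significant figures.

4.59 m/s

Initial vertical component: v_y0 = 65.8 sin 73.4° = 63.06 m/s.
v_y(t) = v_y0 − g t = 63.06 − 9.81 × 5.96 = 4.59 m/s.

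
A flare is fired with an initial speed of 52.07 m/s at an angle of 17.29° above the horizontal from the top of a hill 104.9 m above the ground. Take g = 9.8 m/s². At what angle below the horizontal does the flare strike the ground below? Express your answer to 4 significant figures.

v_x = 52.07 cos 17.29° = 49.717 m/s.
At impact |v_y| = √(v_y0² + 2 g h) = √(15.476² + 2×9.8×104.9) = 47.912 m/s.
Angle below horizontal = arctan(|v_y| / v_x) = arctan(47.912 / 49.717) = 43.94°.

43.94°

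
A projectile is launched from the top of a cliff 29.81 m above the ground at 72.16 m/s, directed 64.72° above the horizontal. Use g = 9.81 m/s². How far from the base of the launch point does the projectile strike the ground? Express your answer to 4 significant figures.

423.6 m

Components: v_x = 72.16 cos 64.72° = 30.815 m/s, v_y = 72.16 sin 64.72° = 65.249 m/s.
Vertical: 0 = 29.81 + 65.249 t − ½(9.81) t² ⇒ 4.905 t² − 65.249 t − 29.81 = 0.
t = [65.249 + √(4257.4 + 584.87)] / 9.810 = 13.745 s.
Horizontal: R = v_x · t = 30.815 × 13.745 = 423.6 m.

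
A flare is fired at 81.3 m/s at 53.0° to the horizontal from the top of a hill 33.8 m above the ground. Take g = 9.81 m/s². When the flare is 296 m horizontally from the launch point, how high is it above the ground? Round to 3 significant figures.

v_x = 81.3 cos 53.0° = 48.93 m/s, v_y0 = 81.3 sin 53.0° = 64.93 m/s.
Time to reach x = 296 m: t = x / v_x = 296 / 48.93 = 6.049 s.
y = 33.8 + v_y0 t − ½ g t² = 33.8 + 64.93×6.049 − 4.905×6.049² = 247 m.

247 m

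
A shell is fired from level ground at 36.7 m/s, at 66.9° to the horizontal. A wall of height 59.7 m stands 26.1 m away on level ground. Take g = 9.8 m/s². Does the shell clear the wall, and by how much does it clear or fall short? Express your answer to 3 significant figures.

No — it falls 14.6 m short of clearing the wall.

v_x = 36.7 cos 66.9° = 14.40 m/s; v_y0 = 36.7 sin 66.9° = 33.76 m/s.
Time to reach the wall: t = 26.1 / 14.40 = 1.812 s.
Height at that point: y = 33.76×1.812 − 4.900×1.812² = 45.08 m.
That is 59.7 − 45.08 = 14.6 m below the top of the wall, so the shell does not clear it.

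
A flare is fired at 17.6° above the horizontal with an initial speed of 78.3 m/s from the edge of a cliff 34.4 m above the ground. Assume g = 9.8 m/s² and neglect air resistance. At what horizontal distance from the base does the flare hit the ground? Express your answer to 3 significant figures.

Components: v_x = 78.3 cos 17.6° = 74.63 m/s, v_y = 78.3 sin 17.6° = 23.68 m/s.
Vertical: 0 = 34.4 + 23.68 t − ½(9.8) t² ⇒ 4.900 t² − 23.68 t − 34.4 = 0.
t = [23.68 + √(560.7 + 674.2)] / 9.800 = 6.002 s.
Horizontal: R = v_x · t = 74.63 × 6.002 = 448 m.

448 m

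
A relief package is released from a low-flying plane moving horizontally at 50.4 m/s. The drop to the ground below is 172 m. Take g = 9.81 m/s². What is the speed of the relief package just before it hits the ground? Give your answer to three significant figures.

Fall time: t = √(2 × 172 / 9.81) = 5.922 s.
At impact: v_x = 50.4 m/s (unchanged), v_y = g t = 9.81 × 5.922 = 58.09 m/s.
Speed = √(v_x² + v_y²) = √(2540 + 3374) = 76.9 m/s.

76.9 m/s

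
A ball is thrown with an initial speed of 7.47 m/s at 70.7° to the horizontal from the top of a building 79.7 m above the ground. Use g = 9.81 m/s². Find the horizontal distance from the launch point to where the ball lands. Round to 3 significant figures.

Components: v_x = 7.47 cos 70.7° = 2.469 m/s, v_y = 7.47 sin 70.7° = 7.050 m/s.
Vertical: 0 = 79.7 + 7.050 t − ½(9.81) t² ⇒ 4.905 t² − 7.050 t − 79.7 = 0.
t = [7.050 + √(49.70 + 1564)] / 9.810 = 4.814 s.
Horizontal: R = v_x · t = 2.469 × 4.814 = 11.9 m.

11.9 m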